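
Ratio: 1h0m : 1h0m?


Duration 1: 60 minutes
Duration 2: 60 minutes
Ratio = 60:60
GCD = 60
Simplified = 1:1
As a decimal: 1/1 = 1.00

1:1 (1.00)


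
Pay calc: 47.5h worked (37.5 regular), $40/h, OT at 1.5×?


$2100.00

Regular: 37.5h × $40 = $1500.00
Overtime: 47.5 - 37.5 = 10.0h
OT pay: 10.0h × $40 × 1.5 = $600.00
Total = $1500.00 + $600.00 = $2100.00


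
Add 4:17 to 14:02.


18:19

Start: 842 minutes from midnight
Add: 257 minutes
Total: 1099 minutes
Hours: 1099 ÷ 60 = 18 remainder 19


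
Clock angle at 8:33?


58.5°

Hour hand = 8×30 + 33×0.5 = 256.5°
Minute hand = 33×6 = 198°
Difference = |256.5 - 198| = 58.5°


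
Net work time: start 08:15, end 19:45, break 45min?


Total time = (19×60+45) - (8×60+15)
= 1185 - 495 = 690 min
Minus break: 690 - 45 = 645 min
= 10h 45m

10h 45m (645 minutes)


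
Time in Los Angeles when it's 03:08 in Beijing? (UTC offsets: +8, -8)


Time difference = UTC-8 - UTC+8 = -16 hours
New hour = (3 -16) mod 24
= -13 mod 24 = 11
Minutes unchanged → 11:08; -13 < 0 → previous day

11:08 (previous day)


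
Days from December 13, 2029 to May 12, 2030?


150 days

From December 13, 2029 to May 12, 2030
Rest of December 2029: 31 - 13 = 18
Full months: January 31, February 2030 28, March 31, April 30
Days into May 2030: 12
Total = 18 + 31 + 28 + 31 + 30 + 12 = 150 days


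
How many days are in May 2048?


31 days

Month: May (month 5)
May has 31 days


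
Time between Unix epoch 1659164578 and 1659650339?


Difference = 1659650339 - 1659164578 = 485761 seconds
In hours: 485761 / 3600 ≈ 134.9
In days: 485761 / 86400 ≈ 5.62

485761 seconds (134.9 hours / 5.62 days)


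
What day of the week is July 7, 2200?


Monday

Zeller's congruence:
q=7, m=7, k=0, j=22
h = (7 + ⌊13×8/5⌋ + 0 + ⌊0/4⌋ + ⌊22/4⌋ - 2×22) mod 7
= (7 + 20 + 0 + 0 + 5 - 44) mod 7
= -12 mod 7 = 2
h=2 → Monday


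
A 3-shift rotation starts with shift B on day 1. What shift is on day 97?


Shifts: A, B, C
Start: B (index 1)
Day 97: (1 + 97 - 1) mod 3
= 97 mod 3
= 1
Index 1 → shift B

Shift B


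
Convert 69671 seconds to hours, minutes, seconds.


19h 21m 11s

Hours: 69671 ÷ 3600 = 19 remainder 1271
Minutes: 1271 ÷ 60 = 21 remainder 11
Seconds: 11


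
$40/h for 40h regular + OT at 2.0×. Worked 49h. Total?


$2320.00

Regular: 40h × $40 = $1600.00
Overtime: 49 - 40 = 9h
OT pay: 9h × $40 × 2.0 = $720.00
Total = $1600.00 + $720.00 = $2320.00


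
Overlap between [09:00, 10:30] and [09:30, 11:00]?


Meeting A: 540-630 (in minutes from midnight)
Meeting B: 570-660
Overlap start = max(540, 570) = 570
Overlap end = min(630, 660) = 630
Overlap = max(0, 630 - 570) = 60 min

60 minutes


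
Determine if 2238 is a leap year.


No

Rules: divisible by 4 AND (not by 100 OR by 400)
2238 ÷ 4 = 559 remainder 2 → not divisible by 4
Not divisible by 4 → not a leap year


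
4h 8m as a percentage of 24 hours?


0.1722 (17.22%)

Total minutes: 4×60 + 8 = 248
Day = 24×60 = 1440 minutes
Fraction = 248/1440 ≈ 0.1722
As a percentage: 248/1440 × 100 ≈ 17.22%


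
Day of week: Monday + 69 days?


Start: Monday (index 0)
(0 + 69) mod 7
= 69 mod 7
= 6
Index 6 → Sunday

Sunday


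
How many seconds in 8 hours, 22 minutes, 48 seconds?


Hours: 8 × 3600 = 28800
Minutes: 22 × 60 = 1320
Seconds: 48
Total = 28800 + 1320 + 48 = 30168

30168 seconds


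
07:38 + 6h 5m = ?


13:43

Start: 458 minutes from midnight
Add: 365 minutes
Total: 823 minutes
Hours: 823 ÷ 60 = 13 remainder 43


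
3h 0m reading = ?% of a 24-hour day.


Time: 180 minutes
Day: 1440 minutes
Percentage = (180/1440) × 100 = 12.5%

12.5%


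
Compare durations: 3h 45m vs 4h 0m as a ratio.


Duration 1: 225 minutes
Duration 2: 240 minutes
Ratio = 225:240
GCD = 15
Simplified = 15:16
As a decimal: 15/16 ≈ 0.94

15:16 (0.94)


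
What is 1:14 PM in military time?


13:14

Input: 1:14 PM
PM: 1 + 12 = 13


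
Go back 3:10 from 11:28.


Start: 688 minutes from midnight
Subtract: 190 minutes
Remaining: 688 - 190 = 498
Hours: 8, Minutes: 18

08:18


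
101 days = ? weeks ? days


14 weeks 3 days

Weeks: 101 ÷ 7 = 14 remainder 3


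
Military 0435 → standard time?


4:35 AM

Hour: 4
4 < 12 → AM


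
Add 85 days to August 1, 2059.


Start: August 1, 2059
Add 85 days
August 1 → September 1: 31 - 1 + 1 = 31 days (85 - 31 = 54 left)
September 1 → October 1: 30 - 1 + 1 = 30 days (54 - 30 = 24 left)
October 1 + 24 = October 25, 2059

October 25, 2059


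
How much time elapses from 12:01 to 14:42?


2h 41m

End time in minutes: 14×60 + 42 = 882
Start time in minutes: 12×60 + 1 = 721
Difference = 882 - 721 = 161 minutes
= 2 hours 41 minutes


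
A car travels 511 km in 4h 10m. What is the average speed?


Distance: 511 km
Time: 4h 10m = 250 min = 250/60 = 25/6 hours
Speed = 511 ÷ (25/6) = 511 × 6 / 25 = 3066/25 ≈ 122.6 km/h

122.6 km/h


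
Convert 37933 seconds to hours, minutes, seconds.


Hours: 37933 ÷ 3600 = 10 remainder 1933
Minutes: 1933 ÷ 60 = 32 remainder 13
Seconds: 13

10h 32m 13s


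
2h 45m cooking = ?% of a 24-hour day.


11.5%

Time: 165 minutes
Day: 1440 minutes
Percentage = (165/1440) × 100 ≈ 11.5%


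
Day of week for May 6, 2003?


Tuesday

Zeller's congruence:
q=6, m=5, k=3, j=20
h = (6 + ⌊13×6/5⌋ + 3 + ⌊3/4⌋ + ⌊20/4⌋ - 2×20) mod 7
= (6 + 15 + 3 + 0 + 5 - 40) mod 7
= -11 mod 7 = 3
h=3 → Tuesday


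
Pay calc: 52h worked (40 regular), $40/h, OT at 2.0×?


$2560.00

Regular: 40h × $40 = $1600.00
Overtime: 52 - 40 = 12h
OT pay: 12h × $40 × 2.0 = $960.00
Total = $1600.00 + $960.00 = $2560.00


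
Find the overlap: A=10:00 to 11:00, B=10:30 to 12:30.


Meeting A: 600-660 (in minutes from midnight)
Meeting B: 630-750
Overlap start = max(600, 630) = 630
Overlap end = min(660, 750) = 660
Overlap = max(0, 660 - 630) = 30 min

30 minutes


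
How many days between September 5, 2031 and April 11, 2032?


219 days

From September 5, 2031 to April 11, 2032
Rest of September 2031: 30 - 5 = 25
Full months: October 31, November 30, December 31, January 31, February 2032 29, March 31
Days into April 2032: 11
Total = 25 + 31 + 30 + 31 + 31 + 29 + 31 + 11 = 219 days


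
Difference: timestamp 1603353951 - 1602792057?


561894 seconds (156.1 hours / 6.50 days)

Difference = 1603353951 - 1602792057 = 561894 seconds
In hours: 561894 / 3600 ≈ 156.1
In days: 561894 / 86400 ≈ 6.50


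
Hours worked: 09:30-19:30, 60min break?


Total time = (19×60+30) - (9×60+30)
= 1170 - 570 = 600 min
Minus break: 600 - 60 = 540 min
= 9h 0m

9h 0m (540 minutes)


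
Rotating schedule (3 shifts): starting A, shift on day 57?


Shift C

Shifts: A, B, C
Start: A (index 0)
Day 57: (0 + 57 - 1) mod 3
= 56 mod 3
= 2
Index 2 → shift C


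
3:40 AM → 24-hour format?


Input: 3:40 AM
AM hour stays: 3

03:40


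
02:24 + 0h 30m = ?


02:54

Start: 144 minutes from midnight
Add: 30 minutes
Total: 174 minutes
Hours: 174 ÷ 60 = 2 remainder 54


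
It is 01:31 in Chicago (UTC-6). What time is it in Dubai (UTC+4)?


11:31

Time difference = UTC+4 - UTC-6 = +10 hours
New hour = (1 + 10) mod 24
= 11 mod 24 = 11
Minutes unchanged → 11:31


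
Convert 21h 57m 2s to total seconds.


Hours: 21 × 3600 = 75600
Minutes: 57 × 60 = 3420
Seconds: 2
Total = 75600 + 3420 + 2 = 79022

79022 seconds


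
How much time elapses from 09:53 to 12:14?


End time in minutes: 12×60 + 14 = 734
Start time in minutes: 9×60 + 53 = 593
Difference = 734 - 593 = 141 minutes
= 2 hours 21 minutes

2h 21m


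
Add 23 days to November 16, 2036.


December 9, 2036

Start: November 16, 2036
Add 23 days
November 16 → December 1: 30 - 16 + 1 = 15 days (23 - 15 = 8 left)
December 1 + 8 = December 9, 2036


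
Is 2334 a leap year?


Rules: divisible by 4 AND (not by 100 OR by 400)
2334 ÷ 4 = 583 remainder 2 → not divisible by 4
Not divisible by 4 → not a leap year

No


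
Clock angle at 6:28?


Hour hand = 6×30 + 28×0.5 = 194.0°
Minute hand = 28×6 = 168°
Difference = |194.0 - 168| = 26.0°

26.0°


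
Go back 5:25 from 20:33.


15:08

Start: 1233 minutes from midnight
Subtract: 325 minutes
Remaining: 1233 - 325 = 908
Hours: 15, Minutes: 8


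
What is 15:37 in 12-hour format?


Hour: 15
15 - 12 = 3 → PM

3:37 PM


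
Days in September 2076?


30 days

Month: September (month 9)
September has 30 days


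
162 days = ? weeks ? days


23 weeks 1 days

Weeks: 162 ÷ 7 = 23 remainder 1


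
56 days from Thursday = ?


Start: Thursday (index 3)
(3 + 56) mod 7
= 59 mod 7
= 3
Index 3 → Thursday

Thursday


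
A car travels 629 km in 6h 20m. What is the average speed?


Distance: 629 km
Time: 6h 20m = 380 min = 380/60 = 19/3 hours
Speed = 629 ÷ (19/3) = 629 × 3 / 19 = 1887/19 ≈ 99.3 km/h

99.3 km/h


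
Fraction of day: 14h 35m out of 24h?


0.6076 (60.76%)

Total minutes: 14×60 + 35 = 875
Day = 24×60 = 1440 minutes
Fraction = 875/1440 ≈ 0.6076
As a percentage: 875/1440 × 100 ≈ 60.76%


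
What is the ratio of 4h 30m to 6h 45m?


Duration 1: 270 minutes
Duration 2: 405 minutes
Ratio = 270:405
GCD = 135
Simplified = 2:3
As a decimal: 2/3 ≈ 0.67

2:3 (0.67)


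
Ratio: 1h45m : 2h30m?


Duration 1: 105 minutes
Duration 2: 150 minutes
Ratio = 105:150
GCD = 15
Simplified = 7:10
As a decimal: 7/10 = 0.70

7:10 (0.70)


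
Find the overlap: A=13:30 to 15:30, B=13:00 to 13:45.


Meeting A: 810-930 (in minutes from midnight)
Meeting B: 780-825
Overlap start = max(810, 780) = 810
Overlap end = min(930, 825) = 825
Overlap = max(0, 825 - 810) = 15 min

15 minutes


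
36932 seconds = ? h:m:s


10h 15m 32s

Hours: 36932 ÷ 3600 = 10 remainder 932
Minutes: 932 ÷ 60 = 15 remainder 32
Seconds: 32


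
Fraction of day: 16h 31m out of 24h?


0.6882 (68.82%)

Total minutes: 16×60 + 31 = 991
Day = 24×60 = 1440 minutes
Fraction = 991/1440 ≈ 0.6882
As a percentage: 991/1440 × 100 ≈ 68.82%


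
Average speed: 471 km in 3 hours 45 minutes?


Distance: 471 km
Time: 3h 45m = 225 min = 225/60 = 15/4 hours
Speed = 471 ÷ (15/4) = 471 × 4 / 15 = 1884/15 = 125.6 km/h

125.6 km/h


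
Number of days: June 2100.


30 days

Month: June (month 6)
June has 30 days


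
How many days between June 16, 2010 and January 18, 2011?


From June 16, 2010 to January 18, 2011
Rest of June 2010: 30 - 16 = 14
Full months: July 31, August 31, September 30, October 31, November 30, December 31
Days into January 2011: 18
Total = 14 + 31 + 31 + 30 + 31 + 30 + 31 + 18 = 216 days

216 days


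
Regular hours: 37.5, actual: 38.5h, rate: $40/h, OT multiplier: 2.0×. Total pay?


$1580.00

Regular: 37.5h × $40 = $1500.00
Overtime: 38.5 - 37.5 = 1.0h
OT pay: 1.0h × $40 × 2.0 = $80.00
Total = $1500.00 + $80.00 = $1580.00


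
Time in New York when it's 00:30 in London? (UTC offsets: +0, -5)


Time difference = UTC-5 - UTC+0 = -5 hours
New hour = (0 -5) mod 24
= -5 mod 24 = 19
Minutes unchanged → 19:30; -5 < 0 → previous day

19:30 (previous day)


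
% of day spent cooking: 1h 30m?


Time: 90 minutes
Day: 1440 minutes
Percentage = (90/1440) × 100 ≈ 6.3%

6.3%


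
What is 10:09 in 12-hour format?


10:09 AM

Hour: 10
10 < 12 → AM


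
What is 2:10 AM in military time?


Input: 2:10 AM
AM hour stays: 2

02:10


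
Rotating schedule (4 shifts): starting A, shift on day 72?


Shifts: A, B, C, D
Start: A (index 0)
Day 72: (0 + 72 - 1) mod 4
= 71 mod 4
= 3
Index 3 → shift D

Shift D


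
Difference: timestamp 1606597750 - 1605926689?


671061 seconds (186.4 hours / 7.77 days)

Difference = 1606597750 - 1605926689 = 671061 seconds
In hours: 671061 / 3600 ≈ 186.4
In days: 671061 / 86400 ≈ 7.77


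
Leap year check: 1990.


No

Rules: divisible by 4 AND (not by 100 OR by 400)
1990 ÷ 4 = 497 remainder 2 → not divisible by 4
Not divisible by 4 → not a leap year


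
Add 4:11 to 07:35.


11:46

Start: 455 minutes from midnight
Add: 251 minutes
Total: 706 minutes
Hours: 706 ÷ 60 = 11 remainder 46


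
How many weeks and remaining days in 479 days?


Weeks: 479 ÷ 7 = 68 remainder 3

68 weeks 3 days


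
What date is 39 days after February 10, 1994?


Start: February 10, 1994
Add 39 days
February 10 → March 1: 28 - 10 + 1 = 19 days (39 - 19 = 20 left)
March 1 + 20 = March 21, 1994

March 21, 1994


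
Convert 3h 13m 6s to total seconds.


Hours: 3 × 3600 = 10800
Minutes: 13 × 60 = 780
Seconds: 6
Total = 10800 + 780 + 6 = 11586

11586 seconds


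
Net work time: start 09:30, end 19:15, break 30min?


9h 15m (555 minutes)

Total time = (19×60+15) - (9×60+30)
= 1155 - 570 = 585 min
Minus break: 585 - 30 = 555 min
= 9h 15m


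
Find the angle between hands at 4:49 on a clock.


Hour hand = 4×30 + 49×0.5 = 144.5°
Minute hand = 49×6 = 294°
Difference = |144.5 - 294| = 149.5°

149.5°


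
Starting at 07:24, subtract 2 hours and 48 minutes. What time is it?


04:36

Start: 444 minutes from midnight
Subtract: 168 minutes
Remaining: 444 - 168 = 276
Hours: 4, Minutes: 36


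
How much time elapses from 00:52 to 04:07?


3h 15m

End time in minutes: 4×60 + 7 = 247
Start time in minutes: 0×60 + 52 = 52
Difference = 247 - 52 = 195 minutes
= 3 hours 15 minutes


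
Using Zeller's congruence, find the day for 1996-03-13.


Zeller's congruence:
q=13, m=3, k=96, j=19
h = (13 + ⌊13×4/5⌋ + 96 + ⌊96/4⌋ + ⌊19/4⌋ - 2×19) mod 7
= (13 + 10 + 96 + 24 + 4 - 38) mod 7
= 109 mod 7 = 4
h=4 → Wednesday

Wednesday


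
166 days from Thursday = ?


Tuesday

Start: Thursday (index 3)
(3 + 166) mod 7
= 169 mod 7
= 1
Index 1 → Tuesday


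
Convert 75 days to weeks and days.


10 weeks 5 days

Weeks: 75 ÷ 7 = 10 remainder 5


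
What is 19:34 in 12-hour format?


7:34 PM

Hour: 19
19 - 12 = 7 → PM


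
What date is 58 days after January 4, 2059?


Start: January 4, 2059
Add 58 days
January 4 → February 1: 31 - 4 + 1 = 28 days (58 - 28 = 30 left)
February 1 → March 1: 28 - 1 + 1 = 28 days (30 - 28 = 2 left)
March 1 + 2 = March 3, 2059

March 3, 2059


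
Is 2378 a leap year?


No

Rules: divisible by 4 AND (not by 100 OR by 400)
2378 ÷ 4 = 594 remainder 2 → not divisible by 4
Not divisible by 4 → not a leap year


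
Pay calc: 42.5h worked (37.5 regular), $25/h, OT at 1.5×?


Regular: 37.5h × $25 = $937.50
Overtime: 42.5 - 37.5 = 5.0h
OT pay: 5.0h × $25 × 1.5 = $187.50
Total = $937.50 + $187.50 = $1125.00

$1125.00


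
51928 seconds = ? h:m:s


Hours: 51928 ÷ 3600 = 14 remainder 1528
Minutes: 1528 ÷ 60 = 25 remainder 28
Seconds: 28

14h 25m 28s


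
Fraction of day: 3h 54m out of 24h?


Total minutes: 3×60 + 54 = 234
Day = 24×60 = 1440 minutes
Fraction = 234/1440 = 0.1625
As a percentage: 234/1440 × 100 = 16.25%

0.1625 (16.25%)


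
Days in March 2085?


Month: March (month 3)
March has 31 days

31 days


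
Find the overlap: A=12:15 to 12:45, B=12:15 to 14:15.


Meeting A: 735-765 (in minutes from midnight)
Meeting B: 735-855
Overlap start = max(735, 735) = 735
Overlap end = min(765, 855) = 765
Overlap = max(0, 765 - 735) = 30 min

30 minutes


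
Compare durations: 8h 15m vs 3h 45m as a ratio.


Duration 1: 495 minutes
Duration 2: 225 minutes
Ratio = 495:225
GCD = 45
Simplified = 11:5
As a decimal: 11/5 = 2.20

11:5 (2.20)


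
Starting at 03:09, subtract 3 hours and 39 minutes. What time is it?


23:30

Start: 189 minutes from midnight
Subtract: 219 minutes
Remaining: 189 - 219 = -30
Negative → add 24×60 = 1410
Hours: 23, Minutes: 30


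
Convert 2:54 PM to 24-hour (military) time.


Input: 2:54 PM
PM: 2 + 12 = 14

14:54


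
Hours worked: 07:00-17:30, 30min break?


Total time = (17×60+30) - (7×60+0)
= 1050 - 420 = 630 min
Minus break: 630 - 30 = 600 min
= 10h 0m

10h 0m (600 minutes)


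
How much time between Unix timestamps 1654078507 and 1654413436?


Difference = 1654413436 - 1654078507 = 334929 seconds
In hours: 334929 / 3600 ≈ 93.0
In days: 334929 / 86400 ≈ 3.88

334929 seconds (93.0 hours / 3.88 days)


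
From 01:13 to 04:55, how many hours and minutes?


End time in minutes: 4×60 + 55 = 295
Start time in minutes: 1×60 + 13 = 73
Difference = 295 - 73 = 222 minutes
= 3 hours 42 minutes

3h 42m


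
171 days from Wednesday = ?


Start: Wednesday (index 2)
(2 + 171) mod 7
= 173 mod 7
= 5
Index 5 → Saturday

Saturday


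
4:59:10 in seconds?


Hours: 4 × 3600 = 14400
Minutes: 59 × 60 = 3540
Seconds: 10
Total = 14400 + 3540 + 10 = 17950

17950 seconds


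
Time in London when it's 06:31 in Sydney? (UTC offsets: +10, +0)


Time difference = UTC+0 - UTC+10 = -10 hours
New hour = (6 -10) mod 24
= -4 mod 24 = 20
Minutes unchanged → 20:31; -4 < 0 → previous day

20:31 (previous day)


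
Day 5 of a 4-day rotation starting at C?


Shifts: A, B, C, D
Start: C (index 2)
Day 5: (2 + 5 - 1) mod 4
= 6 mod 4
= 2
Index 2 → shift C

Shift C


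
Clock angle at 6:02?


169.0°

Hour hand = 6×30 + 2×0.5 = 181.0°
Minute hand = 2×6 = 12°
Difference = |181.0 - 12| = 169.0°


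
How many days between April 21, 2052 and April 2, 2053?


346 days

From April 21, 2052 to April 2, 2053
Rest of April 2052: 30 - 21 = 9
Full months: May 31, June 30, July 31, August 31, September 30, October 31, November 30, December 31, January 31, February 2053 28, March 31
Days into April 2053: 2
Total = 9 + 31 + 30 + 31 + 31 + 30 + 31 + 30 + 31 + 31 + 28 + 31 + 2 = 346 days


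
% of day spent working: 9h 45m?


Time: 585 minutes
Day: 1440 minutes
Percentage = (585/1440) × 100 ≈ 40.6%

40.6%


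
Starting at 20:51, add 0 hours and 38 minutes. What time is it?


Start: 1251 minutes from midnight
Add: 38 minutes
Total: 1289 minutes
Hours: 1289 ÷ 60 = 21 remainder 29

21:29


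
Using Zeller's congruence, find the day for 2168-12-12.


Monday

Zeller's congruence:
q=12, m=12, k=68, j=21
h = (12 + ⌊13×13/5⌋ + 68 + ⌊68/4⌋ + ⌊21/4⌋ - 2×21) mod 7
= (12 + 33 + 68 + 17 + 5 - 42) mod 7
= 93 mod 7 = 2
h=2 → Monday


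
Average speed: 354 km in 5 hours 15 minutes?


67.4 km/h

Distance: 354 km
Time: 5h 15m = 315 min = 315/60 = 21/4 hours
Speed = 354 ÷ (21/4) = 354 × 4 / 21 = 1416/21 ≈ 67.4 km/h


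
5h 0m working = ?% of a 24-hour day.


20.8%

Time: 300 minutes
Day: 1440 minutes
Percentage = (300/1440) × 100 ≈ 20.8%


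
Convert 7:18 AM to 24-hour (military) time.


07:18

Input: 7:18 AM
AM hour stays: 7


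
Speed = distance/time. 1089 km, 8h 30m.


Distance: 1089 km
Time: 8h 30m = 510 min = 510/60 = 17/2 hours
Speed = 1089 ÷ (17/2) = 1089 × 2 / 17 = 2178/17 ≈ 128.1 km/h

128.1 km/h


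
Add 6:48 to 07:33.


14:21

Start: 453 minutes from midnight
Add: 408 minutes
Total: 861 minutes
Hours: 861 ÷ 60 = 14 remainder 21


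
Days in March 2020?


Month: March (month 3)
March has 31 days

31 days


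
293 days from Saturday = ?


Friday

Start: Saturday (index 5)
(5 + 293) mod 7
= 298 mod 7
= 4
Index 4 → Friday


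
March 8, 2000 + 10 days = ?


Start: March 8, 2000
Add 10 days
March 8 + 10 = March 18, 2000

March 18, 2000


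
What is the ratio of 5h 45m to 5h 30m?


Duration 1: 345 minutes
Duration 2: 330 minutes
Ratio = 345:330
GCD = 15
Simplified = 23:22
As a decimal: 23/22 ≈ 1.05

23:22 (1.05)


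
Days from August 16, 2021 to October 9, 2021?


54 days

From August 16, 2021 to October 9, 2021
Rest of August 2021: 31 - 16 = 15
Full months: September 30
Days into October 2021: 9
Total = 15 + 30 + 9 = 54 days


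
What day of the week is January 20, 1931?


Tuesday

Zeller's congruence:
q=20, m=13, k=30, j=19
h = (20 + ⌊13×14/5⌋ + 30 + ⌊30/4⌋ + ⌊19/4⌋ - 2×19) mod 7
= (20 + 36 + 30 + 7 + 4 - 38) mod 7
= 59 mod 7 = 3
h=3 → Tuesday


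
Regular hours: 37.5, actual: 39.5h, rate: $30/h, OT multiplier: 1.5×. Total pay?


Regular: 37.5h × $30 = $1125.00
Overtime: 39.5 - 37.5 = 2.0h
OT pay: 2.0h × $30 × 1.5 = $90.00
Total = $1125.00 + $90.00 = $1215.00

$1215.00


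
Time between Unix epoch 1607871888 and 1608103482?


Difference = 1608103482 - 1607871888 = 231594 seconds
In hours: 231594 / 3600 ≈ 64.3
In days: 231594 / 86400 ≈ 2.68

231594 seconds (64.3 hours / 2.68 days)


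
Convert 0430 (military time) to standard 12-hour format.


4:30 AM

Hour: 4
4 < 12 → AM


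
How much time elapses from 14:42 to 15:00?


0h 18m

End time in minutes: 15×60 + 0 = 900
Start time in minutes: 14×60 + 42 = 882
Difference = 900 - 882 = 18 minutes
= 0 hours 18 minutes


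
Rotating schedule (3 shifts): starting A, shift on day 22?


Shift A

Shifts: A, B, C
Start: A (index 0)
Day 22: (0 + 22 - 1) mod 3
= 21 mod 3
= 0
Index 0 → shift A


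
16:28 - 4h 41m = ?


11:47

Start: 988 minutes from midnight
Subtract: 281 minutes
Remaining: 988 - 281 = 707
Hours: 11, Minutes: 47


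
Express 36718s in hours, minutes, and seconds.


10h 11m 58s

Hours: 36718 ÷ 3600 = 10 remainder 718
Minutes: 718 ÷ 60 = 11 remainder 58
Seconds: 58


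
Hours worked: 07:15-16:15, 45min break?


Total time = (16×60+15) - (7×60+15)
= 975 - 435 = 540 min
Minus break: 540 - 45 = 495 min
= 8h 15m

8h 15m (495 minutes)


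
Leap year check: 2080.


Rules: divisible by 4 AND (not by 100 OR by 400)
2080 ÷ 4 = 520 exactly → divisible by 4
2080 ÷ 100 = 20 remainder 80 → not divisible by 100
Divisible by 4 but not by 100 → leap year

Yes


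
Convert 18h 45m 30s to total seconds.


Hours: 18 × 3600 = 64800
Minutes: 45 × 60 = 2700
Seconds: 30
Total = 64800 + 2700 + 30 = 67530

67530 seconds


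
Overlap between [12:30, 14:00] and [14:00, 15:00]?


Meeting A: 750-840 (in minutes from midnight)
Meeting B: 840-900
Overlap start = max(750, 840) = 840
Overlap end = min(840, 900) = 840
Overlap = max(0, 840 - 840) = 0 min

0 minutes


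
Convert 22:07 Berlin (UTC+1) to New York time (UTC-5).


16:07

Time difference = UTC-5 - UTC+1 = -6 hours
New hour = (22 -6) mod 24
= 16 mod 24 = 16
Minutes unchanged → 16:07


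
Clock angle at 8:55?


Hour hand = 8×30 + 55×0.5 = 267.5°
Minute hand = 55×6 = 330°
Difference = |267.5 - 330| = 62.5°

62.5°


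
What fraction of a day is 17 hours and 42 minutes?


Total minutes: 17×60 + 42 = 1062
Day = 24×60 = 1440 minutes
Fraction = 1062/1440 = 0.7375
As a percentage: 1062/1440 × 100 = 73.75%

0.7375 (73.75%)


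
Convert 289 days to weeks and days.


Weeks: 289 ÷ 7 = 41 remainder 2

41 weeks 2 days


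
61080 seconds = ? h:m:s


16h 58m 0s

Hours: 61080 ÷ 3600 = 16 remainder 3480
Minutes: 3480 ÷ 60 = 58 remainder 0
Seconds: 0


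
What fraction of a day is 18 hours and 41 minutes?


0.7785 (77.85%)

Total minutes: 18×60 + 41 = 1121
Day = 24×60 = 1440 minutes
Fraction = 1121/1440 ≈ 0.7785
As a percentage: 1121/1440 × 100 ≈ 77.85%


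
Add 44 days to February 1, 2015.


March 17, 2015

Start: February 1, 2015
Add 44 days
February 1 → March 1: 28 - 1 + 1 = 28 days (44 - 28 = 16 left)
March 1 + 16 = March 17, 2015


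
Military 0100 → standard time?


Hour: 1
1 < 12 → AM

1:00 AM


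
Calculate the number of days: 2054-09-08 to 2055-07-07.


From September 8, 2054 to July 7, 2055
Rest of September 2054: 30 - 8 = 22
Full months: October 31, November 30, December 31, January 31, February 2055 28, March 31, April 30, May 31, June 30
Days into July 2055: 7
Total = 22 + 31 + 30 + 31 + 31 + 28 + 31 + 30 + 31 + 30 + 7 = 302 days

302 days


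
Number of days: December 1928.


31 days

Month: December (month 12)
December has 31 days


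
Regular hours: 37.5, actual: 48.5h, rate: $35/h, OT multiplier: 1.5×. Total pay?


$1890.00

Regular: 37.5h × $35 = $1312.50
Overtime: 48.5 - 37.5 = 11.0h
OT pay: 11.0h × $35 × 1.5 = $577.50
Total = $1312.50 + $577.50 = $1890.00


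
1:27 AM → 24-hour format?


01:27

Input: 1:27 AM
AM hour stays: 1


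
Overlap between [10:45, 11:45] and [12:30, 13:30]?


Meeting A: 645-705 (in minutes from midnight)
Meeting B: 750-810
Overlap start = max(645, 750) = 750
Overlap end = min(705, 810) = 705
Overlap = max(0, 705 - 750) = 0 min

0 minutes


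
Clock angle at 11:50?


55.0°

Hour hand = 11×30 + 50×0.5 = 355.0°
Minute hand = 50×6 = 300°
Difference = |355.0 - 300| = 55.0°


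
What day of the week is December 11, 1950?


Monday

Zeller's congruence:
q=11, m=12, k=50, j=19
h = (11 + ⌊13×13/5⌋ + 50 + ⌊50/4⌋ + ⌊19/4⌋ - 2×19) mod 7
= (11 + 33 + 50 + 12 + 4 - 38) mod 7
= 72 mod 7 = 2
h=2 → Monday


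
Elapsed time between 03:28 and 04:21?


0h 53m

End time in minutes: 4×60 + 21 = 261
Start time in minutes: 3×60 + 28 = 208
Difference = 261 - 208 = 53 minutes
= 0 hours 53 minutes


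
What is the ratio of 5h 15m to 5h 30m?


Duration 1: 315 minutes
Duration 2: 330 minutes
Ratio = 315:330
GCD = 15
Simplified = 21:22
As a decimal: 21/22 ≈ 0.95

21:22 (0.95)


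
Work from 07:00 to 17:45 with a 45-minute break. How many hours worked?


10h 0m (600 minutes)

Total time = (17×60+45) - (7×60+0)
= 1065 - 420 = 645 min
Minus break: 645 - 45 = 600 min
= 10h 0m


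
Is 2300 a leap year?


Rules: divisible by 4 AND (not by 100 OR by 400)
2300 ÷ 4 = 575 exactly → divisible by 4
2300 ÷ 100 = 23 exactly → divisible by 100
2300 ÷ 400 = 5 remainder 300 → not divisible by 400
Divisible by 100 but not by 400 → not a leap year

No


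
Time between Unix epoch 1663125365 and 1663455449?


Difference = 1663455449 - 1663125365 = 330084 seconds
In hours: 330084 / 3600 ≈ 91.7
In days: 330084 / 86400 ≈ 3.82

330084 seconds (91.7 hours / 3.82 days)


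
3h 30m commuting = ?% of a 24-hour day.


Time: 210 minutes
Day: 1440 minutes
Percentage = (210/1440) × 100 ≈ 14.6%

14.6%


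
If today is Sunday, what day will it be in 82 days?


Friday

Start: Sunday (index 6)
(6 + 82) mod 7
= 88 mod 7
= 4
Index 4 → Friday


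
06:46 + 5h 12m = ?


11:58

Start: 406 minutes from midnight
Add: 312 minutes
Total: 718 minutes
Hours: 718 ÷ 60 = 11 remainder 58


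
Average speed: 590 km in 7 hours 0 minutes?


84.3 km/h

Distance: 590 km
Time: 7 hours
Speed = 590 / 7 ≈ 84.3 km/h


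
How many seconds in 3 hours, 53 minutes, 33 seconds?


14013 seconds

Hours: 3 × 3600 = 10800
Minutes: 53 × 60 = 3180
Seconds: 33
Total = 10800 + 3180 + 33 = 14013


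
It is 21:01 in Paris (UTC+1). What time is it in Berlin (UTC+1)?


Time difference = UTC+1 - UTC+1 = +0 hours
New hour = (21 + 0) mod 24
= 21 mod 24 = 21
Minutes unchanged → 21:01

21:01


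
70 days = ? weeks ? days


10 weeks 0 days

Weeks: 70 ÷ 7 = 10 remainder 0


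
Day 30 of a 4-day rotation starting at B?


Shift C

Shifts: A, B, C, D
Start: B (index 1)
Day 30: (1 + 30 - 1) mod 4
= 30 mod 4
= 2
Index 2 → shift C


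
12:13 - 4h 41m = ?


Start: 733 minutes from midnight
Subtract: 281 minutes
Remaining: 733 - 281 = 452
Hours: 7, Minutes: 32

07:32


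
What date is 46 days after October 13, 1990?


Start: October 13, 1990
Add 46 days
October 13 → November 1: 31 - 13 + 1 = 19 days (46 - 19 = 27 left)
November 1 + 27 = November 28, 1990

November 28, 1990


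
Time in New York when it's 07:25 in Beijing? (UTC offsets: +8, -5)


18:25 (previous day)

Time difference = UTC-5 - UTC+8 = -13 hours
New hour = (7 -13) mod 24
= -6 mod 24 = 18
Minutes unchanged → 18:25; -6 < 0 → previous day


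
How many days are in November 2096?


Month: November (month 11)
November has 30 days

30 days


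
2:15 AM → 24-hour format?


02:15

Input: 2:15 AM
AM hour stays: 2


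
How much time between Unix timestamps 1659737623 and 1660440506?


Difference = 1660440506 - 1659737623 = 702883 seconds
In hours: 702883 / 3600 ≈ 195.2
In days: 702883 / 86400 ≈ 8.14

702883 seconds (195.2 hours / 8.14 days)


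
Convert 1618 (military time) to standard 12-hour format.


4:18 PM

Hour: 16
16 - 12 = 4 → PM


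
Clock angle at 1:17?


Hour hand = 1×30 + 17×0.5 = 38.5°
Minute hand = 17×6 = 102°
Difference = |38.5 - 102| = 63.5°

63.5°


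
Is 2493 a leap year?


No

Rules: divisible by 4 AND (not by 100 OR by 400)
2493 ÷ 4 = 623 remainder 1 → not divisible by 4
Not divisible by 4 → not a leap year


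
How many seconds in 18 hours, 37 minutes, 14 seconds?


Hours: 18 × 3600 = 64800
Minutes: 37 × 60 = 2220
Seconds: 14
Total = 64800 + 2220 + 14 = 67034

67034 seconds


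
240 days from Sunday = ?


Tuesday

Start: Sunday (index 6)
(6 + 240) mod 7
= 246 mod 7
= 1
Index 1 → Tuesday


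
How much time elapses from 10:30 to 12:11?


1h 41m

End time in minutes: 12×60 + 11 = 731
Start time in minutes: 10×60 + 30 = 630
Difference = 731 - 630 = 101 minutes
= 1 hours 41 minutes


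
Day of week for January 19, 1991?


Saturday

Zeller's congruence:
q=19, m=13, k=90, j=19
h = (19 + ⌊13×14/5⌋ + 90 + ⌊90/4⌋ + ⌊19/4⌋ - 2×19) mod 7
= (19 + 36 + 90 + 22 + 4 - 38) mod 7
= 133 mod 7 = 0
h=0 → Saturday


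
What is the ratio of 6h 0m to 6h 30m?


12:13 (0.92)

Duration 1: 360 minutes
Duration 2: 390 minutes
Ratio = 360:390
GCD = 30
Simplified = 12:13
As a decimal: 12/13 ≈ 0.92


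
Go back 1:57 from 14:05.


Start: 845 minutes from midnight
Subtract: 117 minutes
Remaining: 845 - 117 = 728
Hours: 12, Minutes: 8

12:08


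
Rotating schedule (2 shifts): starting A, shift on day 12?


Shift B

Shifts: A, B
Start: A (index 0)
Day 12: (0 + 12 - 1) mod 2
= 11 mod 2
= 1
Index 1 → shift B


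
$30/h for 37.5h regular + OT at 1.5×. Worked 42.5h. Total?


Regular: 37.5h × $30 = $1125.00
Overtime: 42.5 - 37.5 = 5.0h
OT pay: 5.0h × $30 × 1.5 = $225.00
Total = $1125.00 + $225.00 = $1350.00

$1350.00


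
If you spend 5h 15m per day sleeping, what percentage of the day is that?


Time: 315 minutes
Day: 1440 minutes
Percentage = (315/1440) × 100 ≈ 21.9%

21.9%


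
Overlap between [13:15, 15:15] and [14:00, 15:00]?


60 minutes

Meeting A: 795-915 (in minutes from midnight)
Meeting B: 840-900
Overlap start = max(795, 840) = 840
Overlap end = min(915, 900) = 900
Overlap = max(0, 900 - 840) = 60 min


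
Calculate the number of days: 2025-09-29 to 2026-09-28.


364 days

From September 29, 2025 to September 28, 2026
Rest of September 2025: 30 - 29 = 1
Full months: October 31, November 30, December 31, January 31, February 2026 28, March 31, April 30, May 31, June 30, July 31, August 31
Days into September 2026: 28
Total = 1 + 31 + 30 + 31 + 31 + 28 + 31 + 30 + 31 + 30 + 31 + 31 + 28 = 364 days


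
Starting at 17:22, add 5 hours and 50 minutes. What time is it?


23:12

Start: 1042 minutes from midnight
Add: 350 minutes
Total: 1392 minutes
Hours: 1392 ÷ 60 = 23 remainder 12


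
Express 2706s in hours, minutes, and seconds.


0h 45m 6s

Hours: 2706 ÷ 3600 = 0 remainder 2706
Minutes: 2706 ÷ 60 = 45 remainder 6
Seconds: 6


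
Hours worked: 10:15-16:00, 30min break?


5h 15m (315 minutes)

Total time = (16×60+0) - (10×60+15)
= 960 - 615 = 345 min
Minus break: 345 - 30 = 315 min
= 5h 15m


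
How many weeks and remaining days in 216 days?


Weeks: 216 ÷ 7 = 30 remainder 6

30 weeks 6 days


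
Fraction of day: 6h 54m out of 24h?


Total minutes: 6×60 + 54 = 414
Day = 24×60 = 1440 minutes
Fraction = 414/1440 = 0.2875
As a percentage: 414/1440 × 100 = 28.75%

0.2875 (28.75%)


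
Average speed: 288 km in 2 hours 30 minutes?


Distance: 288 km
Time: 2h 30m = 150 min = 150/60 = 5/2 hours
Speed = 288 ÷ (5/2) = 288 × 2 / 5 = 576/5 = 115.2 km/h

115.2 km/h


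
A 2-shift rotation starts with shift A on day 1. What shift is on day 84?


Shift B

Shifts: A, B
Start: A (index 0)
Day 84: (0 + 84 - 1) mod 2
= 83 mod 2
= 1
Index 1 → shift B


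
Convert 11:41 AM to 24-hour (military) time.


11:41

Input: 11:41 AM
AM hour stays: 11


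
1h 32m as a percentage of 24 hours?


0.0639 (6.39%)

Total minutes: 1×60 + 32 = 92
Day = 24×60 = 1440 minutes
Fraction = 92/1440 ≈ 0.0639
As a percentage: 92/1440 × 100 ≈ 6.39%


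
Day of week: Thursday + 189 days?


Start: Thursday (index 3)
(3 + 189) mod 7
= 192 mod 7
= 3
Index 3 → Thursday

Thursday


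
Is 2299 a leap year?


No

Rules: divisible by 4 AND (not by 100 OR by 400)
2299 ÷ 4 = 574 remainder 3 → not divisible by 4
Not divisible by 4 → not a leap year


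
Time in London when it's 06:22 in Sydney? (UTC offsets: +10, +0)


20:22 (previous day)

Time difference = UTC+0 - UTC+10 = -10 hours
New hour = (6 -10) mod 24
= -4 mod 24 = 20
Minutes unchanged → 20:22; -4 < 0 → previous day


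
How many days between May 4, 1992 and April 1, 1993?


332 days

From May 4, 1992 to April 1, 1993
Rest of May 1992: 31 - 4 = 27
Full months: June 30, July 31, August 31, September 30, October 31, November 30, December 31, January 31, February 1993 28, March 31
Days into April 1993: 1
Total = 27 + 30 + 31 + 31 + 30 + 31 + 30 + 31 + 31 + 28 + 31 + 1 = 332 days


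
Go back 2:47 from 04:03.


Start: 243 minutes from midnight
Subtract: 167 minutes
Remaining: 243 - 167 = 76
Hours: 1, Minutes: 16

01:16


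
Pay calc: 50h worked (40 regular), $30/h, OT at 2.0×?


$1800.00

Regular: 40h × $30 = $1200.00
Overtime: 50 - 40 = 10h
OT pay: 10h × $30 × 2.0 = $600.00
Total = $1200.00 + $600.00 = $1800.00


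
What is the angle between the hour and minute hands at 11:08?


74.0°

Hour hand = 11×30 + 8×0.5 = 334.0°
Minute hand = 8×6 = 48°
Difference = |334.0 - 48| = 286.0°
Since > 180°: 360 - 286.0 = 74.0°


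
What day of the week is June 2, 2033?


Thursday

Zeller's congruence:
q=2, m=6, k=33, j=20
h = (2 + ⌊13×7/5⌋ + 33 + ⌊33/4⌋ + ⌊20/4⌋ - 2×20) mod 7
= (2 + 18 + 33 + 8 + 5 - 40) mod 7
= 26 mod 7 = 5
h=5 → Thursday


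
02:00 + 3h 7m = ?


05:07

Start: 120 minutes from midnight
Add: 187 minutes
Total: 307 minutes
Hours: 307 ÷ 60 = 5 remainder 7


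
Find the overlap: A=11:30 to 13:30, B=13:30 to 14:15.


Meeting A: 690-810 (in minutes from midnight)
Meeting B: 810-855
Overlap start = max(690, 810) = 810
Overlap end = min(810, 855) = 810
Overlap = max(0, 810 - 810) = 0 min

0 minutes


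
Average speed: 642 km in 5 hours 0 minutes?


128.4 km/h

Distance: 642 km
Time: 5 hours
Speed = 642 / 5 = 128.4 km/h


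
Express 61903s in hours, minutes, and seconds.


17h 11m 43s

Hours: 61903 ÷ 3600 = 17 remainder 703
Minutes: 703 ÷ 60 = 11 remainder 43
Seconds: 43


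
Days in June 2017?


30 days

Month: June (month 6)
June has 30 days


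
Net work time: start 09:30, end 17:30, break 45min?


Total time = (17×60+30) - (9×60+30)
= 1050 - 570 = 480 min
Minus break: 480 - 45 = 435 min
= 7h 15m

7h 15m (435 minutes)


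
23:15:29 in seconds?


Hours: 23 × 3600 = 82800
Minutes: 15 × 60 = 900
Seconds: 29
Total = 82800 + 900 + 29 = 83729

83729 seconds


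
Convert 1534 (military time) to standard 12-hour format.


Hour: 15
15 - 12 = 3 → PM

3:34 PM


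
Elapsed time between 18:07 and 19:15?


1h 8m

End time in minutes: 19×60 + 15 = 1155
Start time in minutes: 18×60 + 7 = 1087
Difference = 1155 - 1087 = 68 minutes
= 1 hours 8 minutes


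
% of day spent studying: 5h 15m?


Time: 315 minutes
Day: 1440 minutes
Percentage = (315/1440) × 100 ≈ 21.9%

21.9%


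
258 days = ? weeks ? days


36 weeks 6 days

Weeks: 258 ÷ 7 = 36 remainder 6


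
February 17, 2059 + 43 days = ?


April 1, 2059

Start: February 17, 2059
Add 43 days
February 17 → March 1: 28 - 17 + 1 = 12 days (43 - 12 = 31 left)
March 1 → April 1: 31 - 1 + 1 = 31 days (31 - 31 = 0 left)
Land exactly on April 1, 2059


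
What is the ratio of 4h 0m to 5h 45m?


16:23 (0.70)

Duration 1: 240 minutes
Duration 2: 345 minutes
Ratio = 240:345
GCD = 15
Simplified = 16:23
As a decimal: 16/23 ≈ 0.70


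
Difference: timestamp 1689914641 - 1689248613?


666028 seconds (185.0 hours / 7.71 days)

Difference = 1689914641 - 1689248613 = 666028 seconds
In hours: 666028 / 3600 ≈ 185.0
In days: 666028 / 86400 ≈ 7.71


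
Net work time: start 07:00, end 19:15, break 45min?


Total time = (19×60+15) - (7×60+0)
= 1155 - 420 = 735 min
Minus break: 735 - 45 = 690 min
= 11h 30m

11h 30m (690 minutes)


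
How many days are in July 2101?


Month: July (month 7)
July has 31 days

31 days


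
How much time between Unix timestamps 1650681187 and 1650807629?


126442 seconds (35.1 hours / 1.46 days)

Difference = 1650807629 - 1650681187 = 126442 seconds
In hours: 126442 / 3600 ≈ 35.1
In days: 126442 / 86400 ≈ 1.46


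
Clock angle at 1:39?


175.5°

Hour hand = 1×30 + 39×0.5 = 49.5°
Minute hand = 39×6 = 234°
Difference = |49.5 - 234| = 184.5°
Since > 180°: 360 - 184.5 = 175.5°


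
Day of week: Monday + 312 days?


Friday

Start: Monday (index 0)
(0 + 312) mod 7
= 312 mod 7
= 4
Index 4 → Friday


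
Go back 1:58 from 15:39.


Start: 939 minutes from midnight
Subtract: 118 minutes
Remaining: 939 - 118 = 821
Hours: 13, Minutes: 41

13:41


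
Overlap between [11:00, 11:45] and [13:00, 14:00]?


0 minutes

Meeting A: 660-705 (in minutes from midnight)
Meeting B: 780-840
Overlap start = max(660, 780) = 780
Overlap end = min(705, 840) = 705
Overlap = max(0, 705 - 780) = 0 min


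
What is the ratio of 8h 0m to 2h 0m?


Duration 1: 480 minutes
Duration 2: 120 minutes
Ratio = 480:120
GCD = 120
Simplified = 4:1
As a decimal: 4/1 = 4.00

4:1 (4.00)


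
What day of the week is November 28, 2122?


Zeller's congruence:
q=28, m=11, k=22, j=21
h = (28 + ⌊13×12/5⌋ + 22 + ⌊22/4⌋ + ⌊21/4⌋ - 2×21) mod 7
= (28 + 31 + 22 + 5 + 5 - 42) mod 7
= 49 mod 7 = 0
h=0 → Saturday

Saturday


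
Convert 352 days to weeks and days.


Weeks: 352 ÷ 7 = 50 remainder 2

50 weeks 2 days


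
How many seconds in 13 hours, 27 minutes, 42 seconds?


48462 seconds

Hours: 13 × 3600 = 46800
Minutes: 27 × 60 = 1620
Seconds: 42
Total = 46800 + 1620 + 42 = 48462


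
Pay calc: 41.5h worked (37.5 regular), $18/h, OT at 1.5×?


$783.00

Regular: 37.5h × $18 = $675.00
Overtime: 41.5 - 37.5 = 4.0h
OT pay: 4.0h × $18 × 1.5 = $108.00
Total = $675.00 + $108.00 = $783.00


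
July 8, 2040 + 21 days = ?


July 29, 2040

Start: July 8, 2040
Add 21 days
July 8 + 21 = July 29, 2040


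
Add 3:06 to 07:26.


Start: 446 minutes from midnight
Add: 186 minutes
Total: 632 minutes
Hours: 632 ÷ 60 = 10 remainder 32

10:32


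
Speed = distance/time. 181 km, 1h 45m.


Distance: 181 km
Time: 1h 45m = 105 min = 105/60 = 7/4 hours
Speed = 181 ÷ (7/4) = 181 × 4 / 7 = 724/7 ≈ 103.4 km/h

103.4 km/h


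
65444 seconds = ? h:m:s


Hours: 65444 ÷ 3600 = 18 remainder 644
Minutes: 644 ÷ 60 = 10 remainder 44
Seconds: 44

18h 10m 44s


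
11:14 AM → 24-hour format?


Input: 11:14 AM
AM hour stays: 11

11:14


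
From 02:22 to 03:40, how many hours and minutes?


End time in minutes: 3×60 + 40 = 220
Start time in minutes: 2×60 + 22 = 142
Difference = 220 - 142 = 78 minutes
= 1 hours 18 minutes

1h 18m


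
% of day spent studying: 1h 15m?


Time: 75 minutes
Day: 1440 minutes
Percentage = (75/1440) × 100 ≈ 5.2%

5.2%
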